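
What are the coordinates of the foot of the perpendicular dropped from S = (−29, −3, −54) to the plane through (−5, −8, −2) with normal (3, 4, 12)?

The perpendicular from S has direction n = (3, 4, 12): r = (−29, −3, −54) + t(3, 4, 12).
Substitute into the plane: n·(S + tn) = -71 gives -747 + 169t = -71, so t = 4.
Foot = (−29, −3, −54) + 4·(3, 4, 12) = (−17, 13, −6).

(-17, 13, -6)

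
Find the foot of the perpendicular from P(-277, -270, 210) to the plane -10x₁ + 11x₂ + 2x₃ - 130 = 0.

(-273, -1372/5, 1046/5)

n = (-10, 11, 2), |n|² = 225, and n·P − 130 = 90.
t = 90/225 = 2/5, so the foot is P − t·n = (-277, -270, 210) − (2/5)·(-10, 11, 2) = (-273, -1372/5, 1046/5).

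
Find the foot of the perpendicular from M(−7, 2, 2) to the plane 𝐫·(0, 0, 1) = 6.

(-7, 2, 6)

The perpendicular from M has direction n = (0, 0, 1): r = (−7, 2, 2) + t(0, 0, 1).
Substitute into the plane: n·(M + tn) = 6 gives 2 + 1t = 6, so t = 4.
Foot = (−7, 2, 2) + 4·(0, 0, 1) = (−7, 2, 6).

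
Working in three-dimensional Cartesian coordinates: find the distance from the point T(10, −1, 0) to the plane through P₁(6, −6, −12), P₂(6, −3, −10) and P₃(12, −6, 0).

2/7

P₁P₂ = (0, 3, 2) and P₁P₃ = (6, 0, 12), so a normal is n = P₁P₂ × P₁P₃ = (36, 12, −18).
Then n·(10, −1, 0) − 360 = −12.
|n| = √(1296 + 144 + 324) = 42, so the distance is |-12|/42 = 2/7.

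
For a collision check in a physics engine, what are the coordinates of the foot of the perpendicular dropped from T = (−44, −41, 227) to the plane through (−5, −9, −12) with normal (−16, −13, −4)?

(-860/21, -809/21, 4783/21)

n = (−16, −13, −4), |n|² = 441, and n·T − 245 = 84.
t = 84/441 = 4/21, so the foot is T − t·n = (−44, −41, 227) − (4/21)·(−16, −13, −4) = (−860/21, −809/21, 4783/21).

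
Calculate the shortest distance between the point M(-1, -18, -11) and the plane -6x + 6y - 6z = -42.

1/√3

Normal vector n = (-6, 6, -6), and n·(-1, -18, -11) - (-42) = 6.
|n| = √(36 + 36 + 36) = 6√3, so the distance is |6|/(6√3) = 1/√3.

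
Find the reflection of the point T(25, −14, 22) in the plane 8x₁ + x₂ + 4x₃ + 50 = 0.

(-39, -22, -10)

n = (8, 1, 4), |n|² = 81, n·T − (-50) = 324, so t = 324/81 = 4.
Foot F = T − 4·n = (−7, −18, 6); the reflection is 2F − T = (−39, −22, −10).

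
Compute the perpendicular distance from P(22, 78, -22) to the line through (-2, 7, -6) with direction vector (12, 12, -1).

Direction vector d = (12, 12, -1).
AP = (24, 71, -16), and AP × d = (121, -168, -564).
|AP × d|² = 360961 and |d|² = 289, so the distance is √(360961/289) = √1249.

√1249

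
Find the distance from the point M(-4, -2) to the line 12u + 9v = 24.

6

The normal to the line is n = (12, 9) with |n| = 15.
|n·M − 24| = |-66 − 24| = 90, so the distance is 90/15 = 6.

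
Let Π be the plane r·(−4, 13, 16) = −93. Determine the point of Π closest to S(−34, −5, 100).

The perpendicular from S has direction n = (−4, 13, 16): r = (−34, −5, 100) + t(−4, 13, 16).
Substitute into the plane: n·(S + tn) = -93 gives 1671 + 441t = -93, so t = -4.
Foot = (−34, −5, 100) + (-4)·(−4, 13, 16) = (−18, −57, 36).

(-18, -57, 36)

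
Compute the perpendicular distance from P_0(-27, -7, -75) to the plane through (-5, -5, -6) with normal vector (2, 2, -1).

7

The plane has equation n·(r − (-5, -5, -6)) = 0, i.e. n·r = -14.
Then n·(-27, -7, -75) - (-14) = 21.
|n| = √(4 + 4 + 1) = 3, so the distance is |21|/3 = 7.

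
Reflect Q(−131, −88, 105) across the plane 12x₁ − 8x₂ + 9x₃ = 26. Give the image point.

With n = (12, −8, 9), the signed offset is (n·Q − 26)/|n|² = 51/289 = 3/17.
Q' = Q − 2t·n = (−131, −88, 105) − (6/17)·(12, −8, 9) = (−2299/17, −1448/17, 1731/17).

(-2299/17, -1448/17, 1731/17)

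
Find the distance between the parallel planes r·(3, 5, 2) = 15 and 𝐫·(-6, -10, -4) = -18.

3√38/19

Divide the second equation by -2 to match normals: 3x₁ + 5x₂ + 2x₃ = 9.
With common normal n = (3, 5, 2) (|n| = √38), the distance is |15 − 9|/|n| = 6/√38 = 3√38/19.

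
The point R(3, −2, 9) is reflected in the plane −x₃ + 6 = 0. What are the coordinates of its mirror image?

With n = (0, 0, −1), the signed offset is (n·R − (-6))/|n|² = -3/1 = -3.
R' = R − 2t·n = (3, −2, 9) − (-6)·(0, 0, −1) = (3, −2, 3).

(3, -2, 3)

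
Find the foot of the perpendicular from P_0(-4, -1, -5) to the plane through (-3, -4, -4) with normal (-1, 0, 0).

(-3, -1, -5)

n = (-1, 0, 0), |n|² = 1, and n·P_0 − 3 = 1.
t = 1/1 = 1, so the foot is P_0 − t·n = (-4, -1, -5) − 1·(-1, 0, 0) = (-3, -1, -5).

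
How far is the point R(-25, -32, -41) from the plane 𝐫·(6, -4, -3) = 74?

27√61/61

Normal vector n = (6, -4, -3), and n·(-25, -32, -41) - 74 = 27.
|n| = √(36 + 16 + 9) = √61, so the distance is |27|/√61 = 27/√61.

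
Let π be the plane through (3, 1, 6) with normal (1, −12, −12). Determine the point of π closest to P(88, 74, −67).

(1491/17, 1318/17, -1079/17)

The perpendicular from P has direction n = (1, −12, −12): r = (88, 74, −67) + μ(1, −12, −12).
Substitute into the plane: n·(P + μn) = -81 gives 4 + 289μ = -81, so μ = -5/17.
Foot = (88, 74, −67) + (-5/17)·(1, −12, −12) = (1491/17, 1318/17, −1079/17).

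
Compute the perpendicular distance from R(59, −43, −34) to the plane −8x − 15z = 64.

Normal vector n = (−8, 0, −15), and n·(59, −43, −34) − 64 = −26.
|n| = √(64 + 0 + 225) = 17, so the distance is |-26|/17 = 26/17.

26/17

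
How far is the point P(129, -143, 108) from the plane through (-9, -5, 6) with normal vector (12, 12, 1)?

6

The plane has equation n·(r − (-9, -5, 6)) = 0, i.e. n·r = -162.
d = |12·129 + 12·(-143) + 1·108 − (-162)| / √(144 + 144 + 1) = |102| / 17 = 6.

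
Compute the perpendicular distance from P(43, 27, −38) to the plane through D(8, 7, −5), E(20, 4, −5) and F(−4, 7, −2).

DE = (12, −3, 0) and DF = (−12, 0, 3), so a normal is n = DE × DF = (−9, −36, −36).
Then n·(43, 27, −38) − (−144) = 153.
|n| = √(81 + 1296 + 1296) = 9√33, so the distance is |153|/(9√33) = 17√33/33.

17/√33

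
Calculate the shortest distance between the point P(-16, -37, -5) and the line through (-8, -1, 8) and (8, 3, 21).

8√17

A direction vector is d = (16, 4, 13).
AP = (-8, -36, -13), and AP × d = (-416, -104, 544).
|AP × d|² = 479808 and |d|² = 441, so the distance is √(479808/441) = √1088 = 8√17.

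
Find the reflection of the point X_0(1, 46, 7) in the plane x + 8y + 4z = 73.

(-7, -18, -25)

n = (1, 8, 4), |n|² = 81, n·X_0 − 73 = 324, so t = 324/81 = 4.
Foot F = X_0 − 4·n = (−3, 14, −9); the reflection is 2F − X_0 = (−7, −18, −25).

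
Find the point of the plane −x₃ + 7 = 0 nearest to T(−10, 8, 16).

(-10, 8, 7)

n = (0, 0, −1), |n|² = 1, and n·T − (-7) = -9.
t = -9/1 = -9, so the foot is T − t·n = (−10, 8, 16) − (-9)·(0, 0, −1) = (−10, 8, 7).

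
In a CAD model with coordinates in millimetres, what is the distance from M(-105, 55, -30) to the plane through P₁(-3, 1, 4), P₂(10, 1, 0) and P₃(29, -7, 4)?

P₁P₂ = (13, 0, -4) and P₁P₃ = (32, -8, 0), so a normal is n = P₁P₂ × P₁P₃ = (-32, -128, -104).
Then n·(-105, 55, -30) - (-448) = -112.
|n| = √(1024 + 16384 + 10816) = 168, so the distance is |-112|/168 = 2/3.

2/3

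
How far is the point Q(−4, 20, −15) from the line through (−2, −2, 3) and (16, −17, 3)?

2√142

A direction vector is d = (18, −15, 0).
AP = (−2, 22, −18); AP·d = -366, |AP|² = 812, |d|² = 549.
distance² = |AP|² − (AP·d)²/|d|² = 812 − 133956/549 = 568, so the distance is 2√142.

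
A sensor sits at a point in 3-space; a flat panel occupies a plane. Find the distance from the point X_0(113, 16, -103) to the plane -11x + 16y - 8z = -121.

2

n = (-11, 16, -8); n·P − (-121) = -42; |n| = 21; distance = 42/21 = 2.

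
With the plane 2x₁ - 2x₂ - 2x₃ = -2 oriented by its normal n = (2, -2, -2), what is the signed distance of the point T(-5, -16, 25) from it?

n·T − (-2) = -26.
|n| = 2√3, so the signed distance is -13/√3.

-13/√3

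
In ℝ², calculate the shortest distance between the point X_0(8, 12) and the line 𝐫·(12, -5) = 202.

d = |12·8 + (-5)·12 − 202| / √(144 + 25) = |-166|/13 = 166/13.

166/13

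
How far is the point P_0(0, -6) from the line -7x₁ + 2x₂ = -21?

9√53/53

d = |(-7)·0 + 2·(-6) − (-21)| / √(49 + 4) = |9|/√53 = 9√53/53.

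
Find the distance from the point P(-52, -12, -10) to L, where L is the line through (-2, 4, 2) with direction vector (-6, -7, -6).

2√241

Direction vector d = (-6, -7, -6).
AP = (-50, -16, -12), and AP × d = (12, -228, 254).
|AP × d|² = 116644 and |d|² = 121, so the distance is √(116644/121) = √964 = 2√241.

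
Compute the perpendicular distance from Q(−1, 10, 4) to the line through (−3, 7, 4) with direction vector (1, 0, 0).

3

Direction vector d = (1, 0, 0).
AP = (2, 3, 0); AP·d = 2, |AP|² = 13, |d|² = 1.
distance² = |AP|² − (AP·d)²/|d|² = 13 − 4/1 = 9, so the distance is 3.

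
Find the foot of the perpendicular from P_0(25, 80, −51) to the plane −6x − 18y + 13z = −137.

The perpendicular from P_0 has direction n = (−6, −18, 13): r = (25, 80, −51) + λ(−6, −18, 13).
Substitute into the plane: n·(P_0 + λn) = -137 gives -2253 + 529λ = -137, so λ = 4.
Foot = (25, 80, −51) + 4·(−6, −18, 13) = (1, 8, 1).

(1, 8, 1)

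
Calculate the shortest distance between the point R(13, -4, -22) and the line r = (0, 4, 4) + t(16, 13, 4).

Direction vector d = (16, 13, 4).
AP = (13, -8, -26), and AP × d = (306, -468, 297).
|AP × d|² = 400869 and |d|² = 441, so the distance is √(400869/441) = √909 = 3√101.

3√101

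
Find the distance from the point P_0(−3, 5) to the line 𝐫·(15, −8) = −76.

The normal to the line is n = (15, −8) with |n| = 17.
|n·P_0 − (-76)| = |-85 − (-76)| = 9, so the distance is 9/17.

9/17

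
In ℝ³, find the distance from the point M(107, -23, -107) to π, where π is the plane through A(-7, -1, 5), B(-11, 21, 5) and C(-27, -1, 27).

AB = (-4, 22, 0) and AC = (-20, 0, 22), so a normal is n = AB × AC = (484, 88, 440).
n = (484, 88, 440); n·P − (-1276) = 3960; |n| = 660; distance = 3960/660 = 6.

6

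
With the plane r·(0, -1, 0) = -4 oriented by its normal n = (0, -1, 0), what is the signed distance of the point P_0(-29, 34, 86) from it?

n·P_0 − (-4) = -30.
|n| = 1, so the signed distance is -30/1 = -30.

-30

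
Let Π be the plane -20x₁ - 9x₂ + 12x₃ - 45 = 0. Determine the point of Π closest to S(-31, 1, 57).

(9, 19, 33)

n = (-20, -9, 12), |n|² = 625, and n·S − 45 = 1250.
t = 1250/625 = 2, so the foot is S − t·n = (-31, 1, 57) − 2·(-20, -9, 12) = (9, 19, 33).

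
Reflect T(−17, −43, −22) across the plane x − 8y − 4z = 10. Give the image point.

(-27, 37, 18)

With n = (1, −8, −4), the signed offset is (n·T − 10)/|n|² = 405/81 = 5.
T' = T − 2t·n = (−17, −43, −22) − 10·(1, −8, −4) = (−27, 37, 18).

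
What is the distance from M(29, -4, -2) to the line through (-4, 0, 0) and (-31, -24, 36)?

2√205

A direction vector is d = (-27, -24, 36).
AP = (33, -4, -2); AP·d = -867, |AP|² = 1109, |d|² = 2601.
distance² = |AP|² − (AP·d)²/|d|² = 1109 − 751689/2601 = 820, so the distance is 2√205.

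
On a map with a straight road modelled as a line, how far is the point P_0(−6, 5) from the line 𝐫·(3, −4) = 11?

49/5

The normal to the line is n = (3, −4) with |n| = 5.
|n·P_0 − 11| = |-38 − 11| = 49, so the distance is 49/5.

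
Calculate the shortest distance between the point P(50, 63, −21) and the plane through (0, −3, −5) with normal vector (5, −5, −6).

8√86/43

The plane has equation n·(r − (0, −3, −5)) = 0, i.e. n·r = 45.
n = (5, −5, −6); n·P − 45 = 16; |n| = √86; distance = 16/√86.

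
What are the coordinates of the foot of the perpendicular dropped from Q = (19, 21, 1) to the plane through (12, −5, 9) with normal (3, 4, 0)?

n = (3, 4, 0), |n|² = 25, and n·Q − 16 = 125.
t = 125/25 = 5, so the foot is Q − t·n = (19, 21, 1) − 5·(3, 4, 0) = (4, 1, 1).

(4, 1, 1)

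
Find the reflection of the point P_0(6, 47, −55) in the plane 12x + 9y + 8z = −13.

n = (12, 9, 8), |n|² = 289, n·P_0 − (-13) = 68, so t = 68/289 = 4/17.
Foot F = P_0 − (4/17)·n = (54/17, 763/17, −967/17); the reflection is 2F − P_0 = (6/17, 727/17, −999/17).

(6/17, 727/17, -999/17)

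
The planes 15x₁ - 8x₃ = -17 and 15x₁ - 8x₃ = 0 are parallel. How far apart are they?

1

With common normal n = (15, 0, -8) (|n| = 17), the distance is |(-17) − 0|/|n| = 17/17 = 1.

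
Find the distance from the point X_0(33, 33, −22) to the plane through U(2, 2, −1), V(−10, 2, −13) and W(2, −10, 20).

1

UV = (−12, 0, −12) and UW = (0, −12, 21), so a normal is n = UV × UW = (−144, 252, 144).
Then n·(33, 33, −22) − 72 = 324.
|n| = √(20736 + 63504 + 20736) = 324, so the distance is |324|/324 = 1.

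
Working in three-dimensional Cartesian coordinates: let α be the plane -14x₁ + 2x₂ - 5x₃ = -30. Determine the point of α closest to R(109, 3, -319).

The perpendicular from R has direction n = (-14, 2, -5): r = (109, 3, -319) + μ(-14, 2, -5).
Substitute into the plane: n·(R + μn) = -30 gives 75 + 225μ = -30, so μ = -7/15.
Foot = (109, 3, -319) + (-7/15)·(-14, 2, -5) = (1733/15, 31/15, -950/3).

(1733/15, 31/15, -950/3)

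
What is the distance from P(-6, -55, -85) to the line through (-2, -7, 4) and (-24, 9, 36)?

A direction vector is d = (-22, 16, 32).
AP = (-4, -48, -89), and AP × d = (-112, 2086, -1120).
|AP × d|² = 5618340 and |d|² = 1764, so the distance is √(5618340/1764) = √3185 = 7√65.

7√65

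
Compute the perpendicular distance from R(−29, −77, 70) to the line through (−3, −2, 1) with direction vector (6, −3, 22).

√6301

Direction vector d = (6, −3, 22).
AP = (−26, −75, 69), and AP × d = (−1443, 986, 528).
|AP × d|² = 3333229 and |d|² = 529, so the distance is √(3333229/529) = √6301.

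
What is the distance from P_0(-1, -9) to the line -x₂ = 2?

7

d = |0·(-1) + (-1)·(-9) − 2| / √(0 + 1) = |7|/1 = 7.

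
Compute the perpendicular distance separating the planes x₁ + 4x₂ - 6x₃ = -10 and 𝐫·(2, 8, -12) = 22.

21/√53

Divide the second equation by 2 to match normals: x₁ + 4x₂ - 6x₃ = 11.
With common normal n = (1, 4, -6) (|n| = √53), the distance is |(-10) − 11|/|n| = 21/√53 = 21√53/53.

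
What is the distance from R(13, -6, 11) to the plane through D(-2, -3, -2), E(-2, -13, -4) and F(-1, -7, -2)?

4√42/21

DE = (0, -10, -2) and DF = (1, -4, 0), so a normal is n = DE × DF = (-8, -2, 10).
n = (-8, -2, 10); n·P − 2 = 16; |n| = 2√42; distance = 16/(2√42) = 4√42/21.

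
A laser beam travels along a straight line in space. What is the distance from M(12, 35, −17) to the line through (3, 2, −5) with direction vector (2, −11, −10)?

Direction vector d = (2, −11, −10).
AP = (9, 33, −12), and AP × d = (−462, 66, −165).
|AP × d|² = 245025 and |d|² = 225, so the distance is √(245025/225) = √1089 = 33.

33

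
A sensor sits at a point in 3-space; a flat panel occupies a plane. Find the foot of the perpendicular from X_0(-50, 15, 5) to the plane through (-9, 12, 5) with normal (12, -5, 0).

(-14, 0, 5)

n = (12, -5, 0), |n|² = 169, and n·X_0 − (-168) = -507.
t = -507/169 = -3, so the foot is X_0 − t·n = (-50, 15, 5) − (-3)·(12, -5, 0) = (-14, 0, 5).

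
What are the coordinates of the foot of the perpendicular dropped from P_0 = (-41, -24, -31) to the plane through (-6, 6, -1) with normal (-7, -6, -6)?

(-6, 6, -1)

The perpendicular from P_0 has direction n = (-7, -6, -6): r = (-41, -24, -31) + λ(-7, -6, -6).
Substitute into the plane: n·(P_0 + λn) = 12 gives 617 + 121λ = 12, so λ = -5.
Foot = (-41, -24, -31) + (-5)·(-7, -6, -6) = (-6, 6, -1).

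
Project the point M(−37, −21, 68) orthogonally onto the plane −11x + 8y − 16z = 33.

(-59, -5, 36)

n = (−11, 8, −16), |n|² = 441, and n·M − 33 = -882.
t = -882/441 = -2, so the foot is M − t·n = (−37, −21, 68) − (-2)·(−11, 8, −16) = (−59, −5, 36).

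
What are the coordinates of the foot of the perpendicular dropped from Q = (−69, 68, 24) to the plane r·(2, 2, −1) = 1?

(-63, 74, 21)

The perpendicular from Q has direction n = (2, 2, −1): r = (−69, 68, 24) + λ(2, 2, −1).
Substitute into the plane: n·(Q + λn) = 1 gives -26 + 9λ = 1, so λ = 3.
Foot = (−69, 68, 24) + 3·(2, 2, −1) = (−63, 74, 21).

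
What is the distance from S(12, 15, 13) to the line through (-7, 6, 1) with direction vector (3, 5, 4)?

2√34

Direction vector d = (3, 5, 4).
AP = (19, 9, 12); AP·d = 150, |AP|² = 586, |d|² = 50.
distance² = |AP|² − (AP·d)²/|d|² = 586 − 22500/50 = 136, so the distance is 2√34.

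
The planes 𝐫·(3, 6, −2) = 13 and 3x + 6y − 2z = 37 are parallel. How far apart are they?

With common normal n = (3, 6, −2) (|n| = 7), the distance is |13 − 37|/|n| = 24/7.

24/7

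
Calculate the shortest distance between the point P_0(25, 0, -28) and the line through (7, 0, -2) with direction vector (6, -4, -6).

4√13

Direction vector d = (6, -4, -6).
AP = (18, 0, -26); AP·d = 264, |AP|² = 1000, |d|² = 88.
distance² = |AP|² − (AP·d)²/|d|² = 1000 − 69696/88 = 208, so the distance is 4√13.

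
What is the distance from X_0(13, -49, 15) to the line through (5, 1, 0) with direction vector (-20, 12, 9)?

2√541

Direction vector d = (-20, 12, 9).
AP = (8, -50, 15), and AP × d = (-630, -372, -904).
|AP × d|² = 1352500 and |d|² = 625, so the distance is √(1352500/625) = √2164 = 2√541.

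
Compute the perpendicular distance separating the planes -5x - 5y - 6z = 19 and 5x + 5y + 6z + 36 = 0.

17/√86

Divide the second equation by -1 to match normals: -5x - 5y - 6z = 36.
With common normal n = (-5, -5, -6) (|n| = √86), the distance is |19 − 36|/|n| = 17/√86.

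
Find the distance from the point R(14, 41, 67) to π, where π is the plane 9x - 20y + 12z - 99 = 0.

d = |9·14 + (-20)·41 + 12·67 − 99| / √(81 + 400 + 144) = |11| / 25 = 11/25.

11/25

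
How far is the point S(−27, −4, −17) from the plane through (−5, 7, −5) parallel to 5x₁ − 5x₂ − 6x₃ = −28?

Parallel planes share the normal n = (5, −5, −6); since (−5, 7, −5) lies on the plane, its equation is 5x₁ − 5x₂ − 6x₃ = -30.
Then n·(−27, −4, −17) − (−30) = 17.
|n| = √(25 + 25 + 36) = √86, so the distance is |17|/√86 = 17√86/86.

17√86/86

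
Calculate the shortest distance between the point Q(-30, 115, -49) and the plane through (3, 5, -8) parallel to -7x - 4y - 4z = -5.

Parallel planes share the normal n = (-7, -4, -4); since (3, 5, -8) lies on the plane, its equation is -7x - 4y - 4z = -9.
n = (-7, -4, -4); n·P − (-9) = -45; |n| = 9; distance = 45/9 = 5.

5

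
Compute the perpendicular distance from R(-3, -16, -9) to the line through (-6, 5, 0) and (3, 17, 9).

A direction vector is d = (9, 12, 9).
AP = (3, -21, -9); AP·d = -306, |AP|² = 531, |d|² = 306.
distance² = |AP|² − (AP·d)²/|d|² = 531 − 93636/306 = 225, so the distance is 15.

15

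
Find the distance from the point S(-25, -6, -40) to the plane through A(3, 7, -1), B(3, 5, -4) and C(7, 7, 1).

AB = (0, -2, -3) and AC = (4, 0, 2), so a normal is n = AB × AC = (-4, -12, 8).
Then n·(-25, -6, -40) - (-104) = -44.
|n| = √(16 + 144 + 64) = 4√14, so the distance is |-44|/(4√14) = 11√14/14.

11√14/14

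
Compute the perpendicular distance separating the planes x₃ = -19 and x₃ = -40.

21

With common normal n = (0, 0, 1) (|n| = 1), the distance is |(-19) − (-40)|/|n| = 21/1 = 21.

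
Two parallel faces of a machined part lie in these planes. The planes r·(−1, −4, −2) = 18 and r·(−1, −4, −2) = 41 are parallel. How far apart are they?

23/√21

Both planes have normal n = (−1, −4, −2), |n| = √21. Any point on the first plane is at distance |41 − 18|/|n| = 23/√21 from the second.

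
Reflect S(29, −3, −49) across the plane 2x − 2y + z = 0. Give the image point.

(67/3, 11/3, -157/3)

With n = (2, −2, 1), the signed offset is (n·S − 0)/|n|² = 15/9 = 5/3.
S' = S − 2t·n = (29, −3, −49) − (10/3)·(2, −2, 1) = (67/3, 11/3, −157/3).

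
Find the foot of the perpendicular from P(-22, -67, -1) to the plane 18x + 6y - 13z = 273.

The perpendicular from P has direction n = (18, 6, -13): r = (-22, -67, -1) + λ(18, 6, -13).
Substitute into the plane: n·(P + λn) = 273 gives -785 + 529λ = 273, so λ = 2.
Foot = (-22, -67, -1) + 2·(18, 6, -13) = (14, -55, -27).

(14, -55, -27)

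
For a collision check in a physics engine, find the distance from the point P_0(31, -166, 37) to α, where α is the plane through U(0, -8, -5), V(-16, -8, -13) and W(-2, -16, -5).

UV = (-16, 0, -8) and UW = (-2, -8, 0), so a normal is n = UV × UW = (-64, 16, 128).
d = |(-64)·31 + 16·(-166) + 128·37 − (-768)| / √(4096 + 256 + 16384) = |864| / 144 = 6.

6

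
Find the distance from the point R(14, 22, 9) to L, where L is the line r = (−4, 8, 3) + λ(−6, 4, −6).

6√13

Direction vector d = (−6, 4, −6).
AP = (18, 14, 6), and AP × d = (−108, 72, 156).
|AP × d|² = 41184 and |d|² = 88, so the distance is √(41184/88) = √468 = 6√13.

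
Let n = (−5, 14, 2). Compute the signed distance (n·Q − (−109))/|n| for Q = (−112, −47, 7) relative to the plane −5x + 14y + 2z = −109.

5/3

n·Q − (-109) = 25.
|n| = 15, so the signed distance is 25/15 = 5/3.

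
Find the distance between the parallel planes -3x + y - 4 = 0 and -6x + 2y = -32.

2√10

Divide the second equation by 2 to match normals: -3x + y = -16.
Both planes have normal n = (-3, 1, 0), |n| = √10. Any point on the first plane is at distance |(-16) − 4|/|n| = 20/√10 = 2√10 from the second.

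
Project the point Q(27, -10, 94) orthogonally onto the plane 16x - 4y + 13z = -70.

The perpendicular from Q has direction n = (16, -4, 13): r = (27, -10, 94) + μ(16, -4, 13).
Substitute into the plane: n·(Q + μn) = -70 gives 1694 + 441μ = -70, so μ = -4.
Foot = (27, -10, 94) + (-4)·(16, -4, 13) = (-37, 6, 42).

(-37, 6, 42)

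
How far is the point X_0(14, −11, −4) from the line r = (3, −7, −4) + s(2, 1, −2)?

Direction vector d = (2, 1, −2).
AP = (11, −4, 0); AP·d = 18, |AP|² = 137, |d|² = 9.
distance² = |AP|² − (AP·d)²/|d|² = 137 − 324/9 = 101, so the distance is √101.

√101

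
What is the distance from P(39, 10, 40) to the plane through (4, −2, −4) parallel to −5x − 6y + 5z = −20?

Parallel planes share the normal n = (−5, −6, 5); since (4, −2, −4) lies on the plane, its equation is −5x − 6y + 5z = -28.
Then n·(39, 10, 40) − (−28) = −27.
|n| = √(25 + 36 + 25) = √86, so the distance is |-27|/√86 = 27/√86.

27√86/86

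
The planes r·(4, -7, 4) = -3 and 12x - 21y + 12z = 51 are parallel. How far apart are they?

20/9

Divide the second equation by 3 to match normals: 4x - 7y + 4z = 17.
Both planes have normal n = (4, -7, 4), |n| = 9. Any point on the first plane is at distance |17 − (-3)|/|n| = 20/9 from the second.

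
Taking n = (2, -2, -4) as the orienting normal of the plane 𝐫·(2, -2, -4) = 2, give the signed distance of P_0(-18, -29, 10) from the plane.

n·P_0 − 2 = -20.
|n| = 2√6, so the signed distance is -5√6/3.

-5√6/3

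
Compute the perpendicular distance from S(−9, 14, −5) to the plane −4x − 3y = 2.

n = (−4, −3, 0); n·P − 2 = -8; |n| = 5; distance = 8/5.

8/5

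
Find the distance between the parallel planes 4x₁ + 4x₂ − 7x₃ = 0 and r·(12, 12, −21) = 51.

Divide the second equation by 3 to match normals: 4x₁ + 4x₂ − 7x₃ = 17.
With common normal n = (4, 4, −7) (|n| = 9), the distance is |0 − 17|/|n| = 17/9.

17/9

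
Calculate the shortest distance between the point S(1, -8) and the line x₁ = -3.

4

The normal to the line is n = (1, 0) with |n| = 1.
|n·S − (-3)| = |1 − (-3)| = 4, so the distance is 4/1 = 4.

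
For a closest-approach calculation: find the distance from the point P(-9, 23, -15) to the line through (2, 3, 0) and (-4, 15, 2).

2√83

A direction vector is d = (-6, 12, 2).
AP = (-11, 20, -15), and AP × d = (220, 112, -12).
|AP × d|² = 61088 and |d|² = 184, so the distance is √(61088/184) = √332 = 2√83.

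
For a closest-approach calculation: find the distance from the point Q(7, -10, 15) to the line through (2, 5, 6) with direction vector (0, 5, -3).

Direction vector d = (0, 5, -3).
AP = (5, -15, 9); AP·d = -102, |AP|² = 331, |d|² = 34.
distance² = |AP|² − (AP·d)²/|d|² = 331 − 10404/34 = 25, so the distance is 5.

5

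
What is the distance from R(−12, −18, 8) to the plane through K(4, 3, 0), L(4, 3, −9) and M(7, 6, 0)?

KL = (0, 0, −9) and KM = (3, 3, 0), so a normal is n = KL × KM = (27, −27, 0).
Then n·(−12, −18, 8) − 27 = 135.
|n| = √(729 + 729 + 0) = 27√2, so the distance is |135|/(27√2) = 5√2/2.

5/√2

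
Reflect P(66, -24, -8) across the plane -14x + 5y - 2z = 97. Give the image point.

(-74, 26, -28)

With n = (-14, 5, -2), the signed offset is (n·P − 97)/|n|² = -1125/225 = -5.
P' = P − 2t·n = (66, -24, -8) − (-10)·(-14, 5, -2) = (-74, 26, -28).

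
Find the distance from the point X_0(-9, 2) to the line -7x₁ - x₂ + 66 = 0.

127/(5√2)

d = |(-7)·(-9) + (-1)·2 − (-66)| / √(49 + 1) = |127|/(5√2) = 127/(5√2).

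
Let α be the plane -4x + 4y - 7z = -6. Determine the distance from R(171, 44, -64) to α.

n = (-4, 4, -7); n·P − (-6) = -54; |n| = 9; distance = 54/9 = 6.

6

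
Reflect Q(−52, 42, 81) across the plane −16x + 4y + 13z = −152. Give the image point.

n = (−16, 4, 13), |n|² = 441, n·Q − (-152) = 2205, so t = 2205/441 = 5.
Foot F = Q − 5·n = (28, 22, 16); the reflection is 2F − Q = (108, 2, −49).

(108, 2, -49)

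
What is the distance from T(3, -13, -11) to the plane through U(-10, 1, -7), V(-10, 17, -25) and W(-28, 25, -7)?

2/17

UV = (0, 16, -18) and UW = (-18, 24, 0), so a normal is n = UV × UW = (432, 324, 288).
Then n·(3, -13, -11) - (-6012) = -72.
|n| = √(186624 + 104976 + 82944) = 612, so the distance is |-72|/612 = 2/17.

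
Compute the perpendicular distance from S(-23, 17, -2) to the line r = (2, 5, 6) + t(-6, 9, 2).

√349

Direction vector d = (-6, 9, 2).
AP = (-25, 12, -8); AP·d = 242, |AP|² = 833, |d|² = 121.
distance² = |AP|² − (AP·d)²/|d|² = 833 − 58564/121 = 349, so the distance is √349.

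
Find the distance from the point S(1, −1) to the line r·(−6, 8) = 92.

The normal to the line is n = (−6, 8) with |n| = 10.
|n·S − 92| = |-14 − 92| = 106, so the distance is 106/10 = 53/5.

53/5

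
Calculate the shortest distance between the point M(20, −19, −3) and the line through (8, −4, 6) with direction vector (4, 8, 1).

Direction vector d = (4, 8, 1).
AP = (12, −15, −9), and AP × d = (57, −48, 156).
|AP × d|² = 29889 and |d|² = 81, so the distance is √(29889/81) = √369 = 3√41.

3√41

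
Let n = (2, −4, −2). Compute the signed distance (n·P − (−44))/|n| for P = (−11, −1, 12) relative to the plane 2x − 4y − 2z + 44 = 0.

√6/6

n·P − (-44) = 2.
|n| = 2√6, so the signed distance is √6/6.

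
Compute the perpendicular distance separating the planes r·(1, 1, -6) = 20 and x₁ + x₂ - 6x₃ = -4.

24/√38

Both planes have normal n = (1, 1, -6), |n| = √38. Any point on the first plane is at distance |(-4) − 20|/|n| = 24/√38 from the second.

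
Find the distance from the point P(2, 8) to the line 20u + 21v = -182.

390/29

d = |20·2 + 21·8 − (-182)| / √(400 + 441) = |390|/29 = 390/29.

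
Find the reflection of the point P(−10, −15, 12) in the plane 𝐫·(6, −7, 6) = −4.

(-22, -1, 0)

n = (6, −7, 6), |n|² = 121, n·P − (-4) = 121, so t = 121/121 = 1.
Foot F = P − 1·n = (−16, −8, 6); the reflection is 2F − P = (−22, −1, 0).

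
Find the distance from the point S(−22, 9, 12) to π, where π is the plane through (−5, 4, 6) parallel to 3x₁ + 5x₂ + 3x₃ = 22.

Parallel planes share the normal n = (3, 5, 3); since (−5, 4, 6) lies on the plane, its equation is 3x₁ + 5x₂ + 3x₃ = 23.
Then n·(−22, 9, 12) − 23 = −8.
|n| = √(9 + 25 + 9) = √43, so the distance is |-8|/√43 = 8/√43.

8/√43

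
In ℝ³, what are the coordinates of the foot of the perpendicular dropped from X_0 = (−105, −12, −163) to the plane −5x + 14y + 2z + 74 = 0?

(-308/3, -278/15, -2459/15)

n = (−5, 14, 2), |n|² = 225, and n·X_0 − (-74) = 105.
t = 105/225 = 7/15, so the foot is X_0 − t·n = (−105, −12, −163) − (7/15)·(−5, 14, 2) = (−308/3, −278/15, −2459/15).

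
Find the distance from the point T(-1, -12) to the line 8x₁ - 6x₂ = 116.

d = |8·(-1) + (-6)·(-12) − 116| / √(64 + 36) = |-52|/10 = 26/5.

26/5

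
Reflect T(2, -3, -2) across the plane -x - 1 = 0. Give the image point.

n = (-1, 0, 0), |n|² = 1, n·T − 1 = -3, so t = -3/1 = -3.
Foot F = T − (-3)·n = (-1, -3, -2); the reflection is 2F − T = (-4, -3, -2).

(-4, -3, -2)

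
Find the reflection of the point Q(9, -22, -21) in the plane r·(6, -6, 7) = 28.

(87/11, -230/11, -245/11)

n = (6, -6, 7), |n|² = 121, n·Q − 28 = 11, so t = 11/121 = 1/11.
Foot F = Q − (1/11)·n = (93/11, -236/11, -238/11); the reflection is 2F − Q = (87/11, -230/11, -245/11).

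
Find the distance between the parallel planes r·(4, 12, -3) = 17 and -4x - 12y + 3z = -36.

Divide the second equation by -1 to match normals: 4x + 12y - 3z = 36.
Both planes have normal n = (4, 12, -3), |n| = 13. Any point on the first plane is at distance |36 − 17|/|n| = 19/13 from the second.

19/13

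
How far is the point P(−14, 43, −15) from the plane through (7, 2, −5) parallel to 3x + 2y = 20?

Parallel planes share the normal n = (3, 2, 0); since (7, 2, −5) lies on the plane, its equation is 3x + 2y = 25.
d = |3·(-14) + 2·43 − 25| / √(9 + 4 + 0) = |19| / √13 = 19/√13.

19√13/13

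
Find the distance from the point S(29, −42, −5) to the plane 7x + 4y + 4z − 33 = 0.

d = |7·29 + 4·(-42) + 4·(-5) − 33| / √(49 + 16 + 16) = |-18| / 9 = 2.

2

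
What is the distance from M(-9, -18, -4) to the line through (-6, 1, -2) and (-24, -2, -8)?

A direction vector is d = (-18, -3, -6).
AP = (-3, -19, -2); AP·d = 123, |AP|² = 374, |d|² = 369.
distance² = |AP|² − (AP·d)²/|d|² = 374 − 15129/369 = 333, so the distance is 3√37.

3√37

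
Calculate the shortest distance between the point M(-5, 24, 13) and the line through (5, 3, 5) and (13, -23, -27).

A direction vector is d = (8, -26, -32).
AP = (-10, 21, 8); AP·d = -882, |AP|² = 605, |d|² = 1764.
distance² = |AP|² − (AP·d)²/|d|² = 605 − 777924/1764 = 164, so the distance is 2√41.

2√41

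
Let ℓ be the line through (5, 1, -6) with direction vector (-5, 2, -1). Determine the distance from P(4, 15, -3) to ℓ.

Direction vector d = (-5, 2, -1).
AP = (-1, 14, 3); AP·d = 30, |AP|² = 206, |d|² = 30.
distance² = |AP|² − (AP·d)²/|d|² = 206 − 900/30 = 176, so the distance is 4√11.

4√11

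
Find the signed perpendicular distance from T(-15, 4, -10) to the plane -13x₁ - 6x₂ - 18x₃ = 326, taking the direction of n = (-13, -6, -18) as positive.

n·T − 326 = 25.
|n| = 23, so the signed distance is 25/23.

25/23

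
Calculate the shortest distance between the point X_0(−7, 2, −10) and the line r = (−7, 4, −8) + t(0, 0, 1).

Direction vector d = (0, 0, 1).
AP = (0, −2, −2), and AP × d = (−2, 0, 0).
|AP × d|² = 4 and |d|² = 1, so the distance is √4 = 2.

2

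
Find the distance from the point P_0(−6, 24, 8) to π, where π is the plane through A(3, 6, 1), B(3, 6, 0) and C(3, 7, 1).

9

AB = (0, 0, −1) and AC = (0, 1, 0), so a normal is n = AB × AC = (1, 0, 0).
d = |1·(-6) − 3| / √(1 + 0 + 0) = |-9| / 1 = 9.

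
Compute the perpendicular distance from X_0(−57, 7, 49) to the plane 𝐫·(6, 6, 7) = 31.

12/11

d = |6·(-57) + 6·7 + 7·49 − 31| / √(36 + 36 + 49) = |12| / 11 = 12/11.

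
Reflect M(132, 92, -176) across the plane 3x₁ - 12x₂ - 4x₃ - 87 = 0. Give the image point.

With n = (3, -12, -4), the signed offset is (n·M − 87)/|n|² = -91/169 = -7/13.
M' = M − 2t·n = (132, 92, -176) − (-14/13)·(3, -12, -4) = (1758/13, 1028/13, -2344/13).

(1758/13, 1028/13, -2344/13)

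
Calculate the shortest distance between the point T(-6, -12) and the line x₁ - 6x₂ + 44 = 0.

The normal to the line is n = (1, -6) with |n| = √37.
|n·T − (-44)| = |66 − (-44)| = 110, so the distance is 110/√37.

110√37/37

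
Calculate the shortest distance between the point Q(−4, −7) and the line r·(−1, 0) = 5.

The normal to the line is n = (−1, 0) with |n| = 1.
|n·Q − 5| = |4 − 5| = 1, so the distance is 1/1 = 1.

1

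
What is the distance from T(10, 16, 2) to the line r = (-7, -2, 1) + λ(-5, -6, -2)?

Direction vector d = (-5, -6, -2).
AP = (17, 18, 1); AP·d = -195, |AP|² = 614, |d|² = 65.
distance² = |AP|² − (AP·d)²/|d|² = 614 − 38025/65 = 29, so the distance is √29.

√29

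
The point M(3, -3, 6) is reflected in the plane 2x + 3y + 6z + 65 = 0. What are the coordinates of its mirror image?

(-5, -15, -18)

n = (2, 3, 6), |n|² = 49, n·M − (-65) = 98, so t = 98/49 = 2.
Foot F = M − 2·n = (-1, -9, -6); the reflection is 2F − M = (-5, -15, -18).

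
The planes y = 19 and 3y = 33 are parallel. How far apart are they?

8

Divide the second equation by 3 to match normals: y = 11.
With common normal n = (0, 1, 0) (|n| = 1), the distance is |19 − 11|/|n| = 8/1 = 8.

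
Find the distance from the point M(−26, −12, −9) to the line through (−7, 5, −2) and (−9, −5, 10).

7√13

A direction vector is d = (−2, −10, 12).
AP = (−19, −17, −7), and AP × d = (−274, 242, 156).
|AP × d|² = 157976 and |d|² = 248, so the distance is √(157976/248) = √637 = 7√13.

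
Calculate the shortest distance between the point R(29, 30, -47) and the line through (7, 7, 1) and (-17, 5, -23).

A direction vector is d = (-24, -2, -24).
AP = (22, 23, -48); AP·d = 578, |AP|² = 3317, |d|² = 1156.
distance² = |AP|² − (AP·d)²/|d|² = 3317 − 334084/1156 = 3028, so the distance is 2√757.

2√757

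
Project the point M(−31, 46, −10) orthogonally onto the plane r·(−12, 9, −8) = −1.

n = (−12, 9, −8), |n|² = 289, and n·M − (-1) = 867.
t = 867/289 = 3, so the foot is M − t·n = (−31, 46, −10) − 3·(−12, 9, −8) = (5, 19, 14).

(5, 19, 14)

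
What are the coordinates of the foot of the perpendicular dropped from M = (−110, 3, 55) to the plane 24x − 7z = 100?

The perpendicular from M has direction n = (24, 0, −7): r = (−110, 3, 55) + λ(24, 0, −7).
Substitute into the plane: n·(M + λn) = 100 gives -3025 + 625λ = 100, so λ = 5.
Foot = (−110, 3, 55) + 5·(24, 0, −7) = (10, 3, 20).

(10, 3, 20)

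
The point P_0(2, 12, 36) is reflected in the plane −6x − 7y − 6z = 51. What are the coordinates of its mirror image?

With n = (−6, −7, −6), the signed offset is (n·P_0 − 51)/|n|² = -363/121 = -3.
P_0' = P_0 − 2t·n = (2, 12, 36) − (-6)·(−6, −7, −6) = (−34, −30, 0).

(-34, -30, 0)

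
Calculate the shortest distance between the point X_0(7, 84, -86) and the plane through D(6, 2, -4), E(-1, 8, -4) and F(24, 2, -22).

DE = (-7, 6, 0) and DF = (18, 0, -18), so a normal is n = DE × DF = (-108, -126, -108).
n = (-108, -126, -108); n·P − (-468) = -1584; |n| = 198; distance = 1584/198 = 8.

8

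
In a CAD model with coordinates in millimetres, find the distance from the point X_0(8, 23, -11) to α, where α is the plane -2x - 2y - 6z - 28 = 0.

d = |(-2)·8 + (-2)·23 + (-6)·(-11) − 28| / √(4 + 4 + 36) = |-24| / (2√11) = 12√11/11.

12/√11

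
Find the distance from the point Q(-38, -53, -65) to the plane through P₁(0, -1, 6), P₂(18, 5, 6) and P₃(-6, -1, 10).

23/7

P₁P₂ = (18, 6, 0) and P₁P₃ = (-6, 0, 4), so a normal is n = P₁P₂ × P₁P₃ = (24, -72, 36).
Then n·(-38, -53, -65) - 288 = 276.
|n| = √(576 + 5184 + 1296) = 84, so the distance is |276|/84 = 23/7.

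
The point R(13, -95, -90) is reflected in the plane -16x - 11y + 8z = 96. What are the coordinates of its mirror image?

n = (-16, -11, 8), |n|² = 441, n·R − 96 = 21, so t = 21/441 = 1/21.
Foot F = R − (1/21)·n = (289/21, -1984/21, -1898/21); the reflection is 2F − R = (305/21, -1973/21, -1906/21).

(305/21, -1973/21, -1906/21)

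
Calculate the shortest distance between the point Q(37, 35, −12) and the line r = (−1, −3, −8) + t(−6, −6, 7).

Direction vector d = (−6, −6, 7).
AP = (38, 38, −4); AP·d = -484, |AP|² = 2904, |d|² = 121.
distance² = |AP|² − (AP·d)²/|d|² = 2904 − 234256/121 = 968, so the distance is 22√2.

22√2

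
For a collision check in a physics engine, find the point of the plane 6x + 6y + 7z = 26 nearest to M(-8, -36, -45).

(22, -6, -10)

The perpendicular from M has direction n = (6, 6, 7): r = (-8, -36, -45) + λ(6, 6, 7).
Substitute into the plane: n·(M + λn) = 26 gives -579 + 121λ = 26, so λ = 5.
Foot = (-8, -36, -45) + 5·(6, 6, 7) = (22, -6, -10).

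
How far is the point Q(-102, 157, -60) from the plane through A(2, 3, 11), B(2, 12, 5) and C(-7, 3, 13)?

7

AB = (0, 9, -6) and AC = (-9, 0, 2), so a normal is n = AB × AC = (18, 54, 81).
d = |18·(-102) + 54·157 + 81·(-60) − 1089| / √(324 + 2916 + 6561) = |693| / 99 = 7.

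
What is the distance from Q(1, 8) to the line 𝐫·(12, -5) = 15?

43/13

d = |12·1 + (-5)·8 − 15| / √(144 + 25) = |-43|/13 = 43/13.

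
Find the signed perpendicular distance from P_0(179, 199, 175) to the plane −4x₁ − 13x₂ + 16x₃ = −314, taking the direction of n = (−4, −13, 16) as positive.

-9

n·P_0 − (-314) = -189.
|n| = 21, so the signed distance is -189/21 = -9.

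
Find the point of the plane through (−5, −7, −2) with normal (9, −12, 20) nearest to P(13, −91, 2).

(-5, -67, -38)

The perpendicular from P has direction n = (9, −12, 20): r = (13, −91, 2) + μ(9, −12, 20).
Substitute into the plane: n·(P + μn) = -1 gives 1249 + 625μ = -1, so μ = -2.
Foot = (13, −91, 2) + (-2)·(9, −12, 20) = (−5, −67, −38).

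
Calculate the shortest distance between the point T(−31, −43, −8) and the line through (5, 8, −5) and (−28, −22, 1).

3√34

A direction vector is d = (−33, −30, 6).
AP = (−36, −51, −3); AP·d = 2700, |AP|² = 3906, |d|² = 2025.
distance² = |AP|² − (AP·d)²/|d|² = 3906 − 7290000/2025 = 306, so the distance is 3√34.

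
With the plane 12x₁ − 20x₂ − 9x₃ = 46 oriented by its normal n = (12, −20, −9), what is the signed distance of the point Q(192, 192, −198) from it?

8

n·Q − 46 = 200.
|n| = 25, so the signed distance is 200/25 = 8.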